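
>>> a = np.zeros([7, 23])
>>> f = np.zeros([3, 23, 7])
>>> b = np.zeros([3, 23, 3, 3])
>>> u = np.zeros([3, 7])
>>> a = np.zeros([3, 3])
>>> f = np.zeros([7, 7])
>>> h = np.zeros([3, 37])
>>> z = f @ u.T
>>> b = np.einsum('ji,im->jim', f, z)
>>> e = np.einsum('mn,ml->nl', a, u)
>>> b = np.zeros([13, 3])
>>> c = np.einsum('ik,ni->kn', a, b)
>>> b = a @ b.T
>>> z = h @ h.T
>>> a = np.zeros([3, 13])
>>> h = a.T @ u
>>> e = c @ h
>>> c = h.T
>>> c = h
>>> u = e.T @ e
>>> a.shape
(3, 13)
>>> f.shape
(7, 7)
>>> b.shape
(3, 13)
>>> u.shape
(7, 7)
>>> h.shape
(13, 7)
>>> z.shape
(3, 3)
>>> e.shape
(3, 7)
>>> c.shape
(13, 7)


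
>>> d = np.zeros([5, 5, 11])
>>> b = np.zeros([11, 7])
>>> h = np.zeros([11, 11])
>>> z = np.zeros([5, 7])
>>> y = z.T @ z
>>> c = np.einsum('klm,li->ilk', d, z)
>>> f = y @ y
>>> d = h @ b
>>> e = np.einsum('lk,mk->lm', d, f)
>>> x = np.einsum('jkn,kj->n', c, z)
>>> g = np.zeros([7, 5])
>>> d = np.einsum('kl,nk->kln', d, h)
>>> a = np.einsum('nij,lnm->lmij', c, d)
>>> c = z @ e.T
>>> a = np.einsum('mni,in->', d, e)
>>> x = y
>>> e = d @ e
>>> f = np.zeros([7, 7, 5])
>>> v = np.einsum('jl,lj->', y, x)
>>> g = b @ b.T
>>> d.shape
(11, 7, 11)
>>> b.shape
(11, 7)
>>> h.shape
(11, 11)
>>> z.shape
(5, 7)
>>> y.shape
(7, 7)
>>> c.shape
(5, 11)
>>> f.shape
(7, 7, 5)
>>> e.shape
(11, 7, 7)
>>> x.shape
(7, 7)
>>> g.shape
(11, 11)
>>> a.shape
()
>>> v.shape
()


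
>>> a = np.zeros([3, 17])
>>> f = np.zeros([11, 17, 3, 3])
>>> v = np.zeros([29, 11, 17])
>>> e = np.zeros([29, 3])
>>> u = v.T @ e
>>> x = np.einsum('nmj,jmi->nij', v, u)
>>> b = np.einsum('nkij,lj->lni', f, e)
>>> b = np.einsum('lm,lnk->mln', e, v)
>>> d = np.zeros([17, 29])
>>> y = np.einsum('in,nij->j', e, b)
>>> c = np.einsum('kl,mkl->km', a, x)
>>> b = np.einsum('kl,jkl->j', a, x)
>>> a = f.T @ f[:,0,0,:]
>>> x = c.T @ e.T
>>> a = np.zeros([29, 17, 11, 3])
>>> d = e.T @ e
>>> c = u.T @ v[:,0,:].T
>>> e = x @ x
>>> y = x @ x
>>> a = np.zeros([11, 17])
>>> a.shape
(11, 17)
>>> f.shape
(11, 17, 3, 3)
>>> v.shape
(29, 11, 17)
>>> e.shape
(29, 29)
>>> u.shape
(17, 11, 3)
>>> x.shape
(29, 29)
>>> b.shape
(29,)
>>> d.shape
(3, 3)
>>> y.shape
(29, 29)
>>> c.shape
(3, 11, 29)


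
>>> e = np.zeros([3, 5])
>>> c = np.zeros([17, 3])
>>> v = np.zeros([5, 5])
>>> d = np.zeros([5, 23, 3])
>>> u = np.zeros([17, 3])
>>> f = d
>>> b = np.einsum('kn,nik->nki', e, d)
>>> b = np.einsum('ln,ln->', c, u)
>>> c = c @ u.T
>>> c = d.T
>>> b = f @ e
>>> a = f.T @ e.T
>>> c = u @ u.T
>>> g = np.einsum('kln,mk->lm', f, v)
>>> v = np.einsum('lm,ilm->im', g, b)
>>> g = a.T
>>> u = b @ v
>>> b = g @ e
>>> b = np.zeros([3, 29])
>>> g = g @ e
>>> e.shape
(3, 5)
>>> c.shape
(17, 17)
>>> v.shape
(5, 5)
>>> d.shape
(5, 23, 3)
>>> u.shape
(5, 23, 5)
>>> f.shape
(5, 23, 3)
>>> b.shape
(3, 29)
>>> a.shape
(3, 23, 3)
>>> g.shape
(3, 23, 5)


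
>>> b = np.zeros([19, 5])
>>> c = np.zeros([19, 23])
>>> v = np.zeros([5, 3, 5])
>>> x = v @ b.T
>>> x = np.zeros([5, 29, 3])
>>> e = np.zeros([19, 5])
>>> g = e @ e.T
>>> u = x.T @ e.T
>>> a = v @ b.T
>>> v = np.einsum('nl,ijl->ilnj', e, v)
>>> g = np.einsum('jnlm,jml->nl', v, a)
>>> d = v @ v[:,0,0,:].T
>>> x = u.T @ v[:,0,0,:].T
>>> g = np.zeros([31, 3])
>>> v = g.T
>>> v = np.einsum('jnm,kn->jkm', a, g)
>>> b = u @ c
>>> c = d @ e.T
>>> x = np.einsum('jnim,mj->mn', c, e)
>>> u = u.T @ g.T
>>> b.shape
(3, 29, 23)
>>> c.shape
(5, 5, 19, 19)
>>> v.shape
(5, 31, 19)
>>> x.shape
(19, 5)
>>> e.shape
(19, 5)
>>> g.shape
(31, 3)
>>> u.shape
(19, 29, 31)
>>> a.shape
(5, 3, 19)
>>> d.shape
(5, 5, 19, 5)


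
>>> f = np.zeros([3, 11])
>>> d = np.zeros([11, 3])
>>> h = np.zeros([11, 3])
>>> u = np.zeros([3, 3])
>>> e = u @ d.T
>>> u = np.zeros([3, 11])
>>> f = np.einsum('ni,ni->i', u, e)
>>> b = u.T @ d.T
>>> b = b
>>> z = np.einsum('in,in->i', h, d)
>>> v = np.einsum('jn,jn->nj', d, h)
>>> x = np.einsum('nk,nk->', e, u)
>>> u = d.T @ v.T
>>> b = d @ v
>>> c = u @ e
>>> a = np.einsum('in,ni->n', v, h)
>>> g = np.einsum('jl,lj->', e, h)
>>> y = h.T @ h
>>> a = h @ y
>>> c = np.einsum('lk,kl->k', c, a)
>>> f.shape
(11,)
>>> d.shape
(11, 3)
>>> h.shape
(11, 3)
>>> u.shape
(3, 3)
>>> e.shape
(3, 11)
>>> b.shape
(11, 11)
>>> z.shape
(11,)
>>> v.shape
(3, 11)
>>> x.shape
()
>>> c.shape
(11,)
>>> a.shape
(11, 3)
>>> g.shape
()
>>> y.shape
(3, 3)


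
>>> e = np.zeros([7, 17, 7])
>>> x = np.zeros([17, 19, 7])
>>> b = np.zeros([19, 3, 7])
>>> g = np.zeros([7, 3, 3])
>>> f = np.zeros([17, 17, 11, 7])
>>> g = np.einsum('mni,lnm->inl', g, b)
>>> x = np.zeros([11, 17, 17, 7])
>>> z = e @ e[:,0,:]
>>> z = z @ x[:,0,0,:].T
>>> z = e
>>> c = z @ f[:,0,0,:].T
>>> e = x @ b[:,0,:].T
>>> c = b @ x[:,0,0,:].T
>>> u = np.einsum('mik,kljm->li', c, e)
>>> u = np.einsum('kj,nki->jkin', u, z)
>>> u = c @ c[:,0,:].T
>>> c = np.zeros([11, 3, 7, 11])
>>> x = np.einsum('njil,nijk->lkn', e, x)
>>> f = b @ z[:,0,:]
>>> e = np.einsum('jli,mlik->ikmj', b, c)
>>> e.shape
(7, 11, 11, 19)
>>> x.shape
(19, 7, 11)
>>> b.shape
(19, 3, 7)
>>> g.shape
(3, 3, 19)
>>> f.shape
(19, 3, 7)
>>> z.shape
(7, 17, 7)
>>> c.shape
(11, 3, 7, 11)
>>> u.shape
(19, 3, 19)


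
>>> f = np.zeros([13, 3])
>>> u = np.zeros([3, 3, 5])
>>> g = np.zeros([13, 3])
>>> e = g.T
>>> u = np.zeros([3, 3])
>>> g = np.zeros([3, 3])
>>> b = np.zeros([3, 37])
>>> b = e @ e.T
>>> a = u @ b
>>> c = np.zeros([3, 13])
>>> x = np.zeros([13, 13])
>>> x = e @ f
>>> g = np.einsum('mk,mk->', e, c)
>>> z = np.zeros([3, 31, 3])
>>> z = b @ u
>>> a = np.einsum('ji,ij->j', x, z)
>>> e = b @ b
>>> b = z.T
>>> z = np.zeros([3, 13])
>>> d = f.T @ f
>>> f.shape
(13, 3)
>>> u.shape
(3, 3)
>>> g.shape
()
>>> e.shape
(3, 3)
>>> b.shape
(3, 3)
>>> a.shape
(3,)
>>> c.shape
(3, 13)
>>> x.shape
(3, 3)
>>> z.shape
(3, 13)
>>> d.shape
(3, 3)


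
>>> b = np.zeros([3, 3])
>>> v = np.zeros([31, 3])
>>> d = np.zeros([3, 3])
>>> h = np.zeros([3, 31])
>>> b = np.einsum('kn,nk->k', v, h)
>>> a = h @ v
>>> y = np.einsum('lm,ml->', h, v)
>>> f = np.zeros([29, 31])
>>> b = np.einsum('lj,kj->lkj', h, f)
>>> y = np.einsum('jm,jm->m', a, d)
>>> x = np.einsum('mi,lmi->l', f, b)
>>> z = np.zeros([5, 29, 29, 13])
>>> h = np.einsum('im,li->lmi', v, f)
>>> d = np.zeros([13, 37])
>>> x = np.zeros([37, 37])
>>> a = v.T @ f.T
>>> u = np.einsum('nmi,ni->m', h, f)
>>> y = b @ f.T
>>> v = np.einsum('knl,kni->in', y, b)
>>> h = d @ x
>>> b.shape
(3, 29, 31)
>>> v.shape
(31, 29)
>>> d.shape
(13, 37)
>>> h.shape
(13, 37)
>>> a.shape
(3, 29)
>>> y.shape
(3, 29, 29)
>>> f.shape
(29, 31)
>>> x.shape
(37, 37)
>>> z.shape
(5, 29, 29, 13)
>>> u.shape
(3,)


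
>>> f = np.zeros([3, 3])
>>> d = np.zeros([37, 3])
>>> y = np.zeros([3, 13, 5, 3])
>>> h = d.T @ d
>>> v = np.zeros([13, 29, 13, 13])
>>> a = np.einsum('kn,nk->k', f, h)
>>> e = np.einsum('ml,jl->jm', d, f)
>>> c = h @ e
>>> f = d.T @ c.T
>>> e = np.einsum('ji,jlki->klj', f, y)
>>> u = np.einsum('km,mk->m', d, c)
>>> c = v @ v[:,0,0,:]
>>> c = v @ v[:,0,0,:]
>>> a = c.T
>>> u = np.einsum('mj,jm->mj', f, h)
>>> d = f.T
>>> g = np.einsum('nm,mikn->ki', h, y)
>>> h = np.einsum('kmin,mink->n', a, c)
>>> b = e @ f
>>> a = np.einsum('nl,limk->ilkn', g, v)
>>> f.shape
(3, 3)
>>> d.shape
(3, 3)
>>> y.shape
(3, 13, 5, 3)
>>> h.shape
(13,)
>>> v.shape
(13, 29, 13, 13)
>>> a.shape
(29, 13, 13, 5)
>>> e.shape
(5, 13, 3)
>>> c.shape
(13, 29, 13, 13)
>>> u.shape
(3, 3)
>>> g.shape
(5, 13)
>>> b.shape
(5, 13, 3)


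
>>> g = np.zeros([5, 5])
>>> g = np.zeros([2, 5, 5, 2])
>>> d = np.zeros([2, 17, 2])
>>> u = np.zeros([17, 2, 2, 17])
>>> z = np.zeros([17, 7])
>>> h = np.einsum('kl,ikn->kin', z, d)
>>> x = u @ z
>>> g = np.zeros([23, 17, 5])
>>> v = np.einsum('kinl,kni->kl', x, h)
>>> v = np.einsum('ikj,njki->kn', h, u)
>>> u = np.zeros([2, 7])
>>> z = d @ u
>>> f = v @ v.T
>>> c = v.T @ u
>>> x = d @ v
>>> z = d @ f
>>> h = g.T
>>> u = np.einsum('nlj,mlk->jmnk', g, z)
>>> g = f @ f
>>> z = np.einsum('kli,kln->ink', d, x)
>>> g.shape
(2, 2)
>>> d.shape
(2, 17, 2)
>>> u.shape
(5, 2, 23, 2)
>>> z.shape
(2, 17, 2)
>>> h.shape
(5, 17, 23)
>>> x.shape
(2, 17, 17)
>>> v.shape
(2, 17)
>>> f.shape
(2, 2)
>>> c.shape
(17, 7)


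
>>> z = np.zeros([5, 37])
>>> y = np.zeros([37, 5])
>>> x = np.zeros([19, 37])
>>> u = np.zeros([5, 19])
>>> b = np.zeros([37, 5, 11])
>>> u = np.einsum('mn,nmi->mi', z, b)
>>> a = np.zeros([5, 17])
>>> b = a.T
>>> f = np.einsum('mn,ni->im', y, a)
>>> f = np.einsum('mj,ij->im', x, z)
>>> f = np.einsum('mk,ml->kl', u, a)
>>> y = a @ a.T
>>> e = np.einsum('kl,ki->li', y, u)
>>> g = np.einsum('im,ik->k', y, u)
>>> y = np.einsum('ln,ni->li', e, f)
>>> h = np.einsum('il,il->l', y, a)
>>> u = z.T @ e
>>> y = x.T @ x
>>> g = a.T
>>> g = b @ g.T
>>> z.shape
(5, 37)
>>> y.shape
(37, 37)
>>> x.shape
(19, 37)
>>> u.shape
(37, 11)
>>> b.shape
(17, 5)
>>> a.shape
(5, 17)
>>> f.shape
(11, 17)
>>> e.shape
(5, 11)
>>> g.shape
(17, 17)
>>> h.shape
(17,)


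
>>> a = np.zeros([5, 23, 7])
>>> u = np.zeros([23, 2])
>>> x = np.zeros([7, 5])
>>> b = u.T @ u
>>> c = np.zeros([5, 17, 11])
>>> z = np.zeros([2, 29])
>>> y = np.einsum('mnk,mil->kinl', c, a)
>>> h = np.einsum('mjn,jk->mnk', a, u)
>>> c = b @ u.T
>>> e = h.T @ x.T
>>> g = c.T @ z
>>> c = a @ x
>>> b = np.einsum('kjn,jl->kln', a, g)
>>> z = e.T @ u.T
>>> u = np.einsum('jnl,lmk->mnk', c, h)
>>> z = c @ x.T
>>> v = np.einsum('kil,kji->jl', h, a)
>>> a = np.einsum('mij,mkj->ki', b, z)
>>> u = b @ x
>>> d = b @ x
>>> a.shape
(23, 29)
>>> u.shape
(5, 29, 5)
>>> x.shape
(7, 5)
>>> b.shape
(5, 29, 7)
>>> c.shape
(5, 23, 5)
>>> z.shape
(5, 23, 7)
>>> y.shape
(11, 23, 17, 7)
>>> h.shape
(5, 7, 2)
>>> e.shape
(2, 7, 7)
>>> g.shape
(23, 29)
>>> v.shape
(23, 2)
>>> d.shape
(5, 29, 5)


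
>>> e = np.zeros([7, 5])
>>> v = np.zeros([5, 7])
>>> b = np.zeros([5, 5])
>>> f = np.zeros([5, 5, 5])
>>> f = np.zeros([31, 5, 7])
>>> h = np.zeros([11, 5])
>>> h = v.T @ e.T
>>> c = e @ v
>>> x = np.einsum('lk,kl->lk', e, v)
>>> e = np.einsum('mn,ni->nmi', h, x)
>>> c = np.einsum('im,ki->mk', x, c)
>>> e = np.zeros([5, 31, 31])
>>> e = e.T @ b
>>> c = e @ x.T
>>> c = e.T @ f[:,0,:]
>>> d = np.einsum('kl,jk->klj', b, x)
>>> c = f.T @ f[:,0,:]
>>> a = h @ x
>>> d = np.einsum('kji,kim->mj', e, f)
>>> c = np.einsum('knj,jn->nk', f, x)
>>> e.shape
(31, 31, 5)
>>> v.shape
(5, 7)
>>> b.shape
(5, 5)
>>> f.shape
(31, 5, 7)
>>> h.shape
(7, 7)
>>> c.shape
(5, 31)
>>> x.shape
(7, 5)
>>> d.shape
(7, 31)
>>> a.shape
(7, 5)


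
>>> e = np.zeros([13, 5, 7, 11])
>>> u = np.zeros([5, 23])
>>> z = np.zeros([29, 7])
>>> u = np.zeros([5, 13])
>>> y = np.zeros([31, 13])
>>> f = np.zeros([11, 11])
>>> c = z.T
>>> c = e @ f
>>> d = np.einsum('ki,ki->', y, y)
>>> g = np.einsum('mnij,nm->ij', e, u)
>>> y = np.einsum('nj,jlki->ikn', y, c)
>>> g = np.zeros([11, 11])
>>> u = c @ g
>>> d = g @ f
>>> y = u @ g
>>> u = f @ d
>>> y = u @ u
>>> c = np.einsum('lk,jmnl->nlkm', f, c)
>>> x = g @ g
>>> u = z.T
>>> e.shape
(13, 5, 7, 11)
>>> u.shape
(7, 29)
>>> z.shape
(29, 7)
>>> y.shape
(11, 11)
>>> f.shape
(11, 11)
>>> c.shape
(7, 11, 11, 5)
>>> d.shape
(11, 11)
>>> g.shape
(11, 11)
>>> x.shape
(11, 11)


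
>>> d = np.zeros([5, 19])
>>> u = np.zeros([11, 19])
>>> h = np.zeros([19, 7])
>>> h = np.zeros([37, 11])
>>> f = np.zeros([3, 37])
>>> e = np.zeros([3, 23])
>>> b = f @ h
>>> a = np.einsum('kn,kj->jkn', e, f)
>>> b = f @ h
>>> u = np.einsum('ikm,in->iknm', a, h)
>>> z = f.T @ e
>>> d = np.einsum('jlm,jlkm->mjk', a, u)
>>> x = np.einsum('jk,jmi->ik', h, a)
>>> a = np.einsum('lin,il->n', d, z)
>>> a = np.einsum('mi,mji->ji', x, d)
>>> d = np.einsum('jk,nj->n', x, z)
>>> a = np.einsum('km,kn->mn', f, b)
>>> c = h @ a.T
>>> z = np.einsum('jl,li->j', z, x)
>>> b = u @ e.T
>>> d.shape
(37,)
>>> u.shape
(37, 3, 11, 23)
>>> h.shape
(37, 11)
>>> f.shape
(3, 37)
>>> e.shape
(3, 23)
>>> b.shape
(37, 3, 11, 3)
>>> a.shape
(37, 11)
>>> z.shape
(37,)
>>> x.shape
(23, 11)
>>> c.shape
(37, 37)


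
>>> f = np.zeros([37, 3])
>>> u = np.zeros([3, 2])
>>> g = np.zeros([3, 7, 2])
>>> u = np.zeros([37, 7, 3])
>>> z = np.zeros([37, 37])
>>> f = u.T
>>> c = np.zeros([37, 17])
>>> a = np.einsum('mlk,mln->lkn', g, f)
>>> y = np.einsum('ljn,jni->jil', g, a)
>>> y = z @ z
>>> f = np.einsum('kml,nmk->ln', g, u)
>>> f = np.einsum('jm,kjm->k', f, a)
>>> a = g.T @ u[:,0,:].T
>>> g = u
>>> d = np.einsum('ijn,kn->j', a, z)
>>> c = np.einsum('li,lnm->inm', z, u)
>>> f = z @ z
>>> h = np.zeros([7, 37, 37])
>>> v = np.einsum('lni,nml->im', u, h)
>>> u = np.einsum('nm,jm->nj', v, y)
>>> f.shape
(37, 37)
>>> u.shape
(3, 37)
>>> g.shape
(37, 7, 3)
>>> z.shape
(37, 37)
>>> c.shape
(37, 7, 3)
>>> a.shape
(2, 7, 37)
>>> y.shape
(37, 37)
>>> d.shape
(7,)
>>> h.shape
(7, 37, 37)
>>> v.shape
(3, 37)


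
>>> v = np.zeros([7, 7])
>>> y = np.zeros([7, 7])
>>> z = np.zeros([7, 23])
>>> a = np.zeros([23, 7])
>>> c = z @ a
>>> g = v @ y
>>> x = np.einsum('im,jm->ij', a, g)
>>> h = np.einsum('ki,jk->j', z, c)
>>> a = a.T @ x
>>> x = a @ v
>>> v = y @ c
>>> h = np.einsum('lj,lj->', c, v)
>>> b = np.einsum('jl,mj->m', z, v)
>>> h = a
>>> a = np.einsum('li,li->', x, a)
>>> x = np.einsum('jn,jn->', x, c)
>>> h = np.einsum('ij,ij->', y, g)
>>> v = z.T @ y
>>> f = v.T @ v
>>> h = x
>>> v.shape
(23, 7)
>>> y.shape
(7, 7)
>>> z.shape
(7, 23)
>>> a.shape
()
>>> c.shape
(7, 7)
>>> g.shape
(7, 7)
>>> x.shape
()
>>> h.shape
()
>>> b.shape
(7,)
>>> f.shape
(7, 7)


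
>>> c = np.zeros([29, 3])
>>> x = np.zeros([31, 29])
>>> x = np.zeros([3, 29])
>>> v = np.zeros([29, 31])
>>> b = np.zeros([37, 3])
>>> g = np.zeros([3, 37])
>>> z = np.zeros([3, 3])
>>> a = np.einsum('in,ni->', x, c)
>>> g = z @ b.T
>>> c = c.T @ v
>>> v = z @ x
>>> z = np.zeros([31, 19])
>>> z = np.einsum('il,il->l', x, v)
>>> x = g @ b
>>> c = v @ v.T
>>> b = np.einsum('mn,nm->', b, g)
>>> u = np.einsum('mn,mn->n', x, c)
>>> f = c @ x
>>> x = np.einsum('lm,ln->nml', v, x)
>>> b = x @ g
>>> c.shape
(3, 3)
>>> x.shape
(3, 29, 3)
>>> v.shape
(3, 29)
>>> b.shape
(3, 29, 37)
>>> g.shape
(3, 37)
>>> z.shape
(29,)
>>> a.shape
()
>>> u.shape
(3,)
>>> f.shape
(3, 3)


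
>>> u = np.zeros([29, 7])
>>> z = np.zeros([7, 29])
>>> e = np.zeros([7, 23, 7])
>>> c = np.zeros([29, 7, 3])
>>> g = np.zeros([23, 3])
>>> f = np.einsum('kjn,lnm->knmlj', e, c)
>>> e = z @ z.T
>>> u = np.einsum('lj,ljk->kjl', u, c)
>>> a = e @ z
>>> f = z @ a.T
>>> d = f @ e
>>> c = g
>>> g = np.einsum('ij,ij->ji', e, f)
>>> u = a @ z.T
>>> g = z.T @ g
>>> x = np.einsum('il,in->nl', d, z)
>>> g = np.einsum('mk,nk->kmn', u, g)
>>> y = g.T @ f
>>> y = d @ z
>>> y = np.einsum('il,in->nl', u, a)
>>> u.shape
(7, 7)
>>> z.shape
(7, 29)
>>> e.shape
(7, 7)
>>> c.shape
(23, 3)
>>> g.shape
(7, 7, 29)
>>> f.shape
(7, 7)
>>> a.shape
(7, 29)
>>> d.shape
(7, 7)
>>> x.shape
(29, 7)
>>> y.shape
(29, 7)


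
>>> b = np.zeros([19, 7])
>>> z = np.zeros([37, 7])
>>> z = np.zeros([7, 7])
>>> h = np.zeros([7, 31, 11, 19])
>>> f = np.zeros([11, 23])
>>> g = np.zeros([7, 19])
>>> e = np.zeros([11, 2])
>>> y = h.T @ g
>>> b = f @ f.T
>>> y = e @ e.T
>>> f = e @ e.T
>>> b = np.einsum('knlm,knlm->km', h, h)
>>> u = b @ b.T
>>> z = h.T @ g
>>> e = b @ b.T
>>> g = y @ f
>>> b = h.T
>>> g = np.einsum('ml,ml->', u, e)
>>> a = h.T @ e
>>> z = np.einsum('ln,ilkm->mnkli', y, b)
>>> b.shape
(19, 11, 31, 7)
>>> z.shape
(7, 11, 31, 11, 19)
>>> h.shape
(7, 31, 11, 19)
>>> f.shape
(11, 11)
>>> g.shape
()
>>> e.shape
(7, 7)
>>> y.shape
(11, 11)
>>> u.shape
(7, 7)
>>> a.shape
(19, 11, 31, 7)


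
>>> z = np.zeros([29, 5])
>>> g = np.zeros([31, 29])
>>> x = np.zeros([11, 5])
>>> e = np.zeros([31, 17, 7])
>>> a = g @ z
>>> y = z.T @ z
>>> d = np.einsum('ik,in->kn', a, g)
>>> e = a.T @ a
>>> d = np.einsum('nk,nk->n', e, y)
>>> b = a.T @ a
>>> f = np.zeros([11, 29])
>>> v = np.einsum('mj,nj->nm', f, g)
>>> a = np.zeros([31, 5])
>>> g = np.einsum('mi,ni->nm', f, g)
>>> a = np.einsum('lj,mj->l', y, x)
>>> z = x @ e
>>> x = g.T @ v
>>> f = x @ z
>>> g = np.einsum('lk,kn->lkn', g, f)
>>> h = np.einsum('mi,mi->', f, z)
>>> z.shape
(11, 5)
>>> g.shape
(31, 11, 5)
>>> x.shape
(11, 11)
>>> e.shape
(5, 5)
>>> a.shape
(5,)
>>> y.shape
(5, 5)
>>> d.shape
(5,)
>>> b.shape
(5, 5)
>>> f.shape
(11, 5)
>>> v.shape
(31, 11)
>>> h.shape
()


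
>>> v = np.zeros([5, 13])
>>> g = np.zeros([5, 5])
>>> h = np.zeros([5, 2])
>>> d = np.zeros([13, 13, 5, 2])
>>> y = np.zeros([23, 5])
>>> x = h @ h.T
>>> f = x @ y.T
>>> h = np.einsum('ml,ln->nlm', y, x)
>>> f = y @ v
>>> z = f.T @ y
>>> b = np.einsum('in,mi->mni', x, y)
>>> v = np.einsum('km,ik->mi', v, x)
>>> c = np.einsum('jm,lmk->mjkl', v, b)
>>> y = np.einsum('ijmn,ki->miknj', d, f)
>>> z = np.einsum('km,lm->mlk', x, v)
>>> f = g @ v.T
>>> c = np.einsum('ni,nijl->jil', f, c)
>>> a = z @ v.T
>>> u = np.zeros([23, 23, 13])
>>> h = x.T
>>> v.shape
(13, 5)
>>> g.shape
(5, 5)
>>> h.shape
(5, 5)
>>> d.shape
(13, 13, 5, 2)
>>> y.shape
(5, 13, 23, 2, 13)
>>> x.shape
(5, 5)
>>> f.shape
(5, 13)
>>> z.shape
(5, 13, 5)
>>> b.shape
(23, 5, 5)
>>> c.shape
(5, 13, 23)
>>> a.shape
(5, 13, 13)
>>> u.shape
(23, 23, 13)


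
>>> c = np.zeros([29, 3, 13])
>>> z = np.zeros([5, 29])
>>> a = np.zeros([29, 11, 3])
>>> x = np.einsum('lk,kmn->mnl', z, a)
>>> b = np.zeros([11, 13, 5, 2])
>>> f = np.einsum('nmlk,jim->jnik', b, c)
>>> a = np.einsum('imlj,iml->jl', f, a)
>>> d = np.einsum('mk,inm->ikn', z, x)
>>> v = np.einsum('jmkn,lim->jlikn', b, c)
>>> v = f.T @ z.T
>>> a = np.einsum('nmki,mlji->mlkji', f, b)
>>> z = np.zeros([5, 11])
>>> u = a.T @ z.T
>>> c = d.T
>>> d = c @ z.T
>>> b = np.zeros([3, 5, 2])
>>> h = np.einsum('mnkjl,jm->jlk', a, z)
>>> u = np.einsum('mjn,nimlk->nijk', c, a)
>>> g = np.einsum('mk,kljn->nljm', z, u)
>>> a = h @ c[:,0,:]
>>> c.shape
(3, 29, 11)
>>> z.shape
(5, 11)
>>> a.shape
(5, 2, 11)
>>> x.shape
(11, 3, 5)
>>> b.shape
(3, 5, 2)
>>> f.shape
(29, 11, 3, 2)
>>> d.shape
(3, 29, 5)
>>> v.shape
(2, 3, 11, 5)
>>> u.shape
(11, 13, 29, 2)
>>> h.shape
(5, 2, 3)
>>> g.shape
(2, 13, 29, 5)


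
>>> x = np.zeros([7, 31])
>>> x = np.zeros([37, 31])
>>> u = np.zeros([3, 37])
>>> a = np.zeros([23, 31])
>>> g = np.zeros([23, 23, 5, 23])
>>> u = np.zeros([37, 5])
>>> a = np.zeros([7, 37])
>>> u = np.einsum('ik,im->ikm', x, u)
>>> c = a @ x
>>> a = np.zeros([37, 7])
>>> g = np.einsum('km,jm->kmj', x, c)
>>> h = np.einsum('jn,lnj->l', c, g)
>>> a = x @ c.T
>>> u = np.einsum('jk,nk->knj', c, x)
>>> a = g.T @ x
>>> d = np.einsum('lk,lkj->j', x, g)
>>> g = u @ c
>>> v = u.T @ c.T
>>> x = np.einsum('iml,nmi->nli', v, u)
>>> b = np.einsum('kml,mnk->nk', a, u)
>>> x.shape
(31, 7, 7)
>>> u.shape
(31, 37, 7)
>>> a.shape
(7, 31, 31)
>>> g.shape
(31, 37, 31)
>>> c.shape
(7, 31)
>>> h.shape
(37,)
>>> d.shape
(7,)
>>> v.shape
(7, 37, 7)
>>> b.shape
(37, 7)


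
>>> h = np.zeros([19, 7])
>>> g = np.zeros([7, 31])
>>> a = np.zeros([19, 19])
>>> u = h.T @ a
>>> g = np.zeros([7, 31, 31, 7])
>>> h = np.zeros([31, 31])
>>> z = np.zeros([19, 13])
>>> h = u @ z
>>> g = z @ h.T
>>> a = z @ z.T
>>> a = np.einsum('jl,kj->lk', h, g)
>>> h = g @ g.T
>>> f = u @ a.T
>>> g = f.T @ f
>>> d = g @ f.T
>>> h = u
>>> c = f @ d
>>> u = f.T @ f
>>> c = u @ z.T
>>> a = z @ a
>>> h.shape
(7, 19)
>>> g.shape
(13, 13)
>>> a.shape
(19, 19)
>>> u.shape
(13, 13)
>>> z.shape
(19, 13)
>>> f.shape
(7, 13)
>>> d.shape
(13, 7)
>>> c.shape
(13, 19)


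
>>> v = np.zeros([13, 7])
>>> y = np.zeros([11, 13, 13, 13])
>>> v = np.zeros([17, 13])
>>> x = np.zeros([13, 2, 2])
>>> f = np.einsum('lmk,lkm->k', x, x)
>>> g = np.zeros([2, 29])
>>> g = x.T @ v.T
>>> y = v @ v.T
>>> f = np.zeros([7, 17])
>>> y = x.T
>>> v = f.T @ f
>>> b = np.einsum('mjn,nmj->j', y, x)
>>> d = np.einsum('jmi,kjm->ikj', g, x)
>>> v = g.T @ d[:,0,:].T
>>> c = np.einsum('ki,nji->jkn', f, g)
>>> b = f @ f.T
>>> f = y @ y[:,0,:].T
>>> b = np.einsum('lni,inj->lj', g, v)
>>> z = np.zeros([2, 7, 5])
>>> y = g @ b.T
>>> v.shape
(17, 2, 17)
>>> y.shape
(2, 2, 2)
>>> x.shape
(13, 2, 2)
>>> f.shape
(2, 2, 2)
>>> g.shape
(2, 2, 17)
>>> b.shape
(2, 17)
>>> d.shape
(17, 13, 2)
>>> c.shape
(2, 7, 2)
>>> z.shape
(2, 7, 5)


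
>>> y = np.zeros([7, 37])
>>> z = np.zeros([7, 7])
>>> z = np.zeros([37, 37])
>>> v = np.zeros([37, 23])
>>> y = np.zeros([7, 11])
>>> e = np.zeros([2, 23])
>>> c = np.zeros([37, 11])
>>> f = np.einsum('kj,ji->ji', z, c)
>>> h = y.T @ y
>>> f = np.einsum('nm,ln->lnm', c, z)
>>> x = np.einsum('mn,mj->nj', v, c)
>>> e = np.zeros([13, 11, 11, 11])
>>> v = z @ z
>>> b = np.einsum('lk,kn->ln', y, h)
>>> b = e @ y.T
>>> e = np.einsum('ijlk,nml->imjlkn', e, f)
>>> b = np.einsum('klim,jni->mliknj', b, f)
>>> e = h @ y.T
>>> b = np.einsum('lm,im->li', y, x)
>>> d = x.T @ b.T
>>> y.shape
(7, 11)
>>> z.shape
(37, 37)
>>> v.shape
(37, 37)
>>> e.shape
(11, 7)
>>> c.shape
(37, 11)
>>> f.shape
(37, 37, 11)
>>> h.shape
(11, 11)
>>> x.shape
(23, 11)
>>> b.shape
(7, 23)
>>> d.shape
(11, 7)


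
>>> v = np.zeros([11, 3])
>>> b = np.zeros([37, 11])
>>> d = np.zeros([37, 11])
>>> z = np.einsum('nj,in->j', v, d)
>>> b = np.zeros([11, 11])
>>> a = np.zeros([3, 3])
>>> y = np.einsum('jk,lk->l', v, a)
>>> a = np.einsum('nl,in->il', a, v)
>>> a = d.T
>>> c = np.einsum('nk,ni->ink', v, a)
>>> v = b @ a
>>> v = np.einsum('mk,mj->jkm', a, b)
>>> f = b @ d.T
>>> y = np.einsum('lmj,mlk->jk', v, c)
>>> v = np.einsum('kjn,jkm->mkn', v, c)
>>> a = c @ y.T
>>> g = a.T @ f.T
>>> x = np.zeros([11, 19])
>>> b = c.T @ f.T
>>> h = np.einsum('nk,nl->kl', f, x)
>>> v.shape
(3, 11, 11)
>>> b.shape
(3, 11, 11)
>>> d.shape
(37, 11)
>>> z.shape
(3,)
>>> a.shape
(37, 11, 11)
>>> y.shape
(11, 3)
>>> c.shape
(37, 11, 3)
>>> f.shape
(11, 37)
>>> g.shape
(11, 11, 11)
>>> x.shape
(11, 19)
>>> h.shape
(37, 19)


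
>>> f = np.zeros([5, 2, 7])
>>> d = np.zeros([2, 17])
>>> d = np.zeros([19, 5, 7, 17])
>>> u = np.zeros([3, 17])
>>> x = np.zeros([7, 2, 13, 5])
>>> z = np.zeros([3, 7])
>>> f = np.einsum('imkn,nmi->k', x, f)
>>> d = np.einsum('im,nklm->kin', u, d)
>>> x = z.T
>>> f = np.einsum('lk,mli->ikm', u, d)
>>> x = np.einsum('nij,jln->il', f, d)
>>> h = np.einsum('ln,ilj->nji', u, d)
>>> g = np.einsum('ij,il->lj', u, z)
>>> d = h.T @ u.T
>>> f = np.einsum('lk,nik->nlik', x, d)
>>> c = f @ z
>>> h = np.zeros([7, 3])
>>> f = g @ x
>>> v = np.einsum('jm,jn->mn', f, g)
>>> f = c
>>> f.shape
(5, 17, 19, 7)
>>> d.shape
(5, 19, 3)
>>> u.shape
(3, 17)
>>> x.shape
(17, 3)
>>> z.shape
(3, 7)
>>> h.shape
(7, 3)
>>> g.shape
(7, 17)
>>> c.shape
(5, 17, 19, 7)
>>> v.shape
(3, 17)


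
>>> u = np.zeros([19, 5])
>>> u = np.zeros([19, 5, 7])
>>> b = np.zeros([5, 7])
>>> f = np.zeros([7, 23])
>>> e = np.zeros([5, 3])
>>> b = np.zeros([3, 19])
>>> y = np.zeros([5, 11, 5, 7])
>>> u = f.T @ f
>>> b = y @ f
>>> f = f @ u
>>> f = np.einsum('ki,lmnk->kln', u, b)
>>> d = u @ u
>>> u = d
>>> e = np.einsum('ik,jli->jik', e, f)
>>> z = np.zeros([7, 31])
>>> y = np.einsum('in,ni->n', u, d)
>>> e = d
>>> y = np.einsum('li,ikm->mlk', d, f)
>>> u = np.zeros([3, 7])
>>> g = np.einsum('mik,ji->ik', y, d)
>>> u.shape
(3, 7)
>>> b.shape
(5, 11, 5, 23)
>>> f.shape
(23, 5, 5)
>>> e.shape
(23, 23)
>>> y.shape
(5, 23, 5)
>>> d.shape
(23, 23)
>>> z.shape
(7, 31)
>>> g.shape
(23, 5)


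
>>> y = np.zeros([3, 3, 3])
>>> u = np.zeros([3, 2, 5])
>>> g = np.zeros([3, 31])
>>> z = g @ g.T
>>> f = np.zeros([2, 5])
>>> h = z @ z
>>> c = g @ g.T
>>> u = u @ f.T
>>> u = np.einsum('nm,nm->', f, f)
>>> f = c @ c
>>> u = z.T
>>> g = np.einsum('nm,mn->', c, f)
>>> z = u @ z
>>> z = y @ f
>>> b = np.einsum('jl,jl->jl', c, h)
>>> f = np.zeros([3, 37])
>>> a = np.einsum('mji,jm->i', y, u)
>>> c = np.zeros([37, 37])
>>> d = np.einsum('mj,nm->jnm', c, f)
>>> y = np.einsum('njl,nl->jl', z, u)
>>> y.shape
(3, 3)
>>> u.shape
(3, 3)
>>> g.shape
()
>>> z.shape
(3, 3, 3)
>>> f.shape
(3, 37)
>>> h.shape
(3, 3)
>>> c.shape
(37, 37)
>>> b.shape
(3, 3)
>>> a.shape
(3,)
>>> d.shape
(37, 3, 37)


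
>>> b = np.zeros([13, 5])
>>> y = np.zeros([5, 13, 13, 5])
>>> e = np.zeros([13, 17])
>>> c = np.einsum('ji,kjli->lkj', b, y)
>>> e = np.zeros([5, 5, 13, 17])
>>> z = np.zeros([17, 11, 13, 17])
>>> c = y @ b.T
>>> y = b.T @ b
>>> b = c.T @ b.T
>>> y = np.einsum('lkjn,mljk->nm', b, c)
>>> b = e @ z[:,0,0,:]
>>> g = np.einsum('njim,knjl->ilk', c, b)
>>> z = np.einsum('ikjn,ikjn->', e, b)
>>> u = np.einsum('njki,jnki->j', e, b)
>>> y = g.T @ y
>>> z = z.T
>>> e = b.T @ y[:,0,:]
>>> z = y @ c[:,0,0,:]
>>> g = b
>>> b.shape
(5, 5, 13, 17)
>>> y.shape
(5, 17, 5)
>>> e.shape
(17, 13, 5, 5)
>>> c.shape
(5, 13, 13, 13)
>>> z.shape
(5, 17, 13)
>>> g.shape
(5, 5, 13, 17)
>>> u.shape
(5,)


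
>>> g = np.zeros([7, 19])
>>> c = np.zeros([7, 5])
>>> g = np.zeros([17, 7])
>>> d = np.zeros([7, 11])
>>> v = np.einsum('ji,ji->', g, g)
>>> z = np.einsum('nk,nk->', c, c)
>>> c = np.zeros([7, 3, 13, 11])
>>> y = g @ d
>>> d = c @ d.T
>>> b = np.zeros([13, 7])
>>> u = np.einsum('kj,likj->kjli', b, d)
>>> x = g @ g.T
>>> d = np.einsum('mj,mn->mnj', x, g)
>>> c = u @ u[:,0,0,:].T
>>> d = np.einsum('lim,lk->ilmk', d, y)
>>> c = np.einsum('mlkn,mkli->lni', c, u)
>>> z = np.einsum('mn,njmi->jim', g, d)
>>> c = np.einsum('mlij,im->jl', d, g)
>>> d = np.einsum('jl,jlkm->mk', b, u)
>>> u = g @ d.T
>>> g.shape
(17, 7)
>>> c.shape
(11, 17)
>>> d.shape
(3, 7)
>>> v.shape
()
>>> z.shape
(17, 11, 17)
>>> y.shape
(17, 11)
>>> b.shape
(13, 7)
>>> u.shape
(17, 3)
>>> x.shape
(17, 17)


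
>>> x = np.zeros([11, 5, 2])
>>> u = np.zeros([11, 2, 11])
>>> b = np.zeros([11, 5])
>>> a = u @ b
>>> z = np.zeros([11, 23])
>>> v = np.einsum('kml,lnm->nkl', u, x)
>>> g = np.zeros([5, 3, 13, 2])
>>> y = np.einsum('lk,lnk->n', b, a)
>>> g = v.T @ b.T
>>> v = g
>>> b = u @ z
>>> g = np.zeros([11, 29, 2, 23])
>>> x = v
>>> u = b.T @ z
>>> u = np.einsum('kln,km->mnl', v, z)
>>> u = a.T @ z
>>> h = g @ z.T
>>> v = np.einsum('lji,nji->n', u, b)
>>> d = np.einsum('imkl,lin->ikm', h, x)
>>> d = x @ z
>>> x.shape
(11, 11, 11)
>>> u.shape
(5, 2, 23)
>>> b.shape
(11, 2, 23)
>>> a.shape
(11, 2, 5)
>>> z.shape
(11, 23)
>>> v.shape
(11,)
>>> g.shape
(11, 29, 2, 23)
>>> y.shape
(2,)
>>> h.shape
(11, 29, 2, 11)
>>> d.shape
(11, 11, 23)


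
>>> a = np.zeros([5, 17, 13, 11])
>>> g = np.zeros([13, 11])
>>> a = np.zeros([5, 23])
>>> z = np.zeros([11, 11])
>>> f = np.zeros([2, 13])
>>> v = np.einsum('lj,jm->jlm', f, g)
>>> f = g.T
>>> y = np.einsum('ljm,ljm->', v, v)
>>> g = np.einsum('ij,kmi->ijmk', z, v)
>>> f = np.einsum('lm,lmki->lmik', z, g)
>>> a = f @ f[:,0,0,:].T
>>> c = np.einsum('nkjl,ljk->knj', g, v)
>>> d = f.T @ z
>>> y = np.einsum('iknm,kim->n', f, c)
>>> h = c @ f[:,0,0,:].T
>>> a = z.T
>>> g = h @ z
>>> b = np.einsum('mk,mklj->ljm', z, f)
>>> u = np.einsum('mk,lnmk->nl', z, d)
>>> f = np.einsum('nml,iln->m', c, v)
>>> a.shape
(11, 11)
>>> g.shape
(11, 11, 11)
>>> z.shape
(11, 11)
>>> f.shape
(11,)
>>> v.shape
(13, 2, 11)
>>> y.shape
(13,)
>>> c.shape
(11, 11, 2)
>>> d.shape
(2, 13, 11, 11)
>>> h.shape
(11, 11, 11)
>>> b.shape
(13, 2, 11)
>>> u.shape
(13, 2)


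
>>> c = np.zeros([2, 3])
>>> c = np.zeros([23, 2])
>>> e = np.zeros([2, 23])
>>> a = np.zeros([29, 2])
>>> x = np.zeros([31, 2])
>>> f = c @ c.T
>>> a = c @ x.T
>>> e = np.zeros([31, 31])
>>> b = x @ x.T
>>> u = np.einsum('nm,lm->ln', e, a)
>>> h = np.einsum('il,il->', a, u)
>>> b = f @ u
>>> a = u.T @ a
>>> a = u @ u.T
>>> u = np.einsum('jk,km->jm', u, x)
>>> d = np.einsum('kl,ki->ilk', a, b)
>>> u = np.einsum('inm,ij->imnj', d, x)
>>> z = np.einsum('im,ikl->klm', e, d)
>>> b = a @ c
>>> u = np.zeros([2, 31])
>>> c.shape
(23, 2)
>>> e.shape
(31, 31)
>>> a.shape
(23, 23)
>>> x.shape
(31, 2)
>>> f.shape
(23, 23)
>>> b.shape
(23, 2)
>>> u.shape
(2, 31)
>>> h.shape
()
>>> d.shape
(31, 23, 23)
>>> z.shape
(23, 23, 31)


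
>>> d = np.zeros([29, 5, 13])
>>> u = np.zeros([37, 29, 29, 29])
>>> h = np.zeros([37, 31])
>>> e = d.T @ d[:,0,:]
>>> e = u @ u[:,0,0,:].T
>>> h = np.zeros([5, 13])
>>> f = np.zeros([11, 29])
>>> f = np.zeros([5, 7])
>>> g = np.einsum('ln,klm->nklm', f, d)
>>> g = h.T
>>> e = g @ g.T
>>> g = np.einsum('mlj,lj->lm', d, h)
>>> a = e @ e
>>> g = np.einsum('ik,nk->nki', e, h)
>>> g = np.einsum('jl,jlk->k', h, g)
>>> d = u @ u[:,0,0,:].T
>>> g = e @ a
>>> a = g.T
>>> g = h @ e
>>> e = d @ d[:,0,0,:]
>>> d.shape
(37, 29, 29, 37)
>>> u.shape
(37, 29, 29, 29)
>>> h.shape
(5, 13)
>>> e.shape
(37, 29, 29, 37)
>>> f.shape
(5, 7)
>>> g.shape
(5, 13)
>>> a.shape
(13, 13)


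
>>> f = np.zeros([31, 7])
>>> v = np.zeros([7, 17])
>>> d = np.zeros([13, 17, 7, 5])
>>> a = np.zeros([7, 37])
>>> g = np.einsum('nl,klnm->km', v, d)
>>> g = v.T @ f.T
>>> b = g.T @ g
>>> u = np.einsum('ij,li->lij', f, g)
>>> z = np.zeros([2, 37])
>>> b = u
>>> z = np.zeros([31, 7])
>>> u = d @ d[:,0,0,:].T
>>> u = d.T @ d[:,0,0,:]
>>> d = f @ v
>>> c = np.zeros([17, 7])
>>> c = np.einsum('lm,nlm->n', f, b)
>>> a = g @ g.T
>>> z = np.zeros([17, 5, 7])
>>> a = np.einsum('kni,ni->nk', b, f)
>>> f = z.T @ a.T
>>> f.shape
(7, 5, 31)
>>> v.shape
(7, 17)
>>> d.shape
(31, 17)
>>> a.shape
(31, 17)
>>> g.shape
(17, 31)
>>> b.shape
(17, 31, 7)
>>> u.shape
(5, 7, 17, 5)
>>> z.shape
(17, 5, 7)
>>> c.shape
(17,)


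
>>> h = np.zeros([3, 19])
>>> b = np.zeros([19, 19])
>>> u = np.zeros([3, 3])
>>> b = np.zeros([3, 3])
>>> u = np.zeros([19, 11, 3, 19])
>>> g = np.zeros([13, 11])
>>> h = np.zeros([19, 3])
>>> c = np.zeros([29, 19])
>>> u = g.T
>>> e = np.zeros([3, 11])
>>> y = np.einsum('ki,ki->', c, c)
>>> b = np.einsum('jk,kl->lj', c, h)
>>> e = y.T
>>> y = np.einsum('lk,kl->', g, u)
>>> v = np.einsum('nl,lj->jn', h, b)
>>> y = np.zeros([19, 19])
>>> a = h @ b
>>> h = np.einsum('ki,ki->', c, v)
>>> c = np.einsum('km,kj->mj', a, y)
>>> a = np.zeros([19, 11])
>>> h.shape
()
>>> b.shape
(3, 29)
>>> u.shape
(11, 13)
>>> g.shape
(13, 11)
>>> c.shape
(29, 19)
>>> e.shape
()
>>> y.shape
(19, 19)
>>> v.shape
(29, 19)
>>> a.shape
(19, 11)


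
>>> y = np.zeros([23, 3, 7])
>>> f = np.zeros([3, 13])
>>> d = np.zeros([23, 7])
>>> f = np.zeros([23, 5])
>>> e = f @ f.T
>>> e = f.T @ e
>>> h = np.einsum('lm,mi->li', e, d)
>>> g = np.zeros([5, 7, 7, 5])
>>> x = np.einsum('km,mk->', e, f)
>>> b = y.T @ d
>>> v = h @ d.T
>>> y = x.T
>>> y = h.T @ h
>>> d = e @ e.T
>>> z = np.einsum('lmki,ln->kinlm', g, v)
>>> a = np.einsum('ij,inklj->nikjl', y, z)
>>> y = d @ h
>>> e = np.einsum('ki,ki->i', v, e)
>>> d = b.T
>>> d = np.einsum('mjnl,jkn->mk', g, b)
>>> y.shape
(5, 7)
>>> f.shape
(23, 5)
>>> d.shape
(5, 3)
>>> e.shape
(23,)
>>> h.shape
(5, 7)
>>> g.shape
(5, 7, 7, 5)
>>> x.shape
()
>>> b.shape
(7, 3, 7)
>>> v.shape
(5, 23)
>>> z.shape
(7, 5, 23, 5, 7)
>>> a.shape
(5, 7, 23, 7, 5)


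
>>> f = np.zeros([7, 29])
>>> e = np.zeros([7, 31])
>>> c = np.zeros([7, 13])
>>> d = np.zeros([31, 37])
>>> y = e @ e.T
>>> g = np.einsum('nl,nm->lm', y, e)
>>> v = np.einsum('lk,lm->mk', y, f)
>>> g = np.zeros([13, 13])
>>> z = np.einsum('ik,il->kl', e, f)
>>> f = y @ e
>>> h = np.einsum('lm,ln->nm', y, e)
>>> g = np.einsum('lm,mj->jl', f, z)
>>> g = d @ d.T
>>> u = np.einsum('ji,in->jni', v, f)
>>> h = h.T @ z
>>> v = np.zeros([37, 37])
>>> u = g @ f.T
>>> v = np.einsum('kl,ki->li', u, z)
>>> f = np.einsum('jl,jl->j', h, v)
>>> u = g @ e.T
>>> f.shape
(7,)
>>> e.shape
(7, 31)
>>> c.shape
(7, 13)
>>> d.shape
(31, 37)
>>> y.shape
(7, 7)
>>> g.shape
(31, 31)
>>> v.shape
(7, 29)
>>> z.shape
(31, 29)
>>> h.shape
(7, 29)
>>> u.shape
(31, 7)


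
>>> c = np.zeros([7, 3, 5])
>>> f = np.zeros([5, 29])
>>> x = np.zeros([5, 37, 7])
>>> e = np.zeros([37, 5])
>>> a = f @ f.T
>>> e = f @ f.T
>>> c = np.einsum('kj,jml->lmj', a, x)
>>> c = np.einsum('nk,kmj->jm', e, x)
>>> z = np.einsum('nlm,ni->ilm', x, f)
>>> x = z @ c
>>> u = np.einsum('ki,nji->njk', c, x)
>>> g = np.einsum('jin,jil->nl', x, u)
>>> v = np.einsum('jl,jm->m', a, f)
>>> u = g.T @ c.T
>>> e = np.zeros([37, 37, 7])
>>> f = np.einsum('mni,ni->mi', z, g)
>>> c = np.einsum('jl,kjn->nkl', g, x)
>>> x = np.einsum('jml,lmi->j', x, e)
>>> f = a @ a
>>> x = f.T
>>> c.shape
(37, 29, 7)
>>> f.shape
(5, 5)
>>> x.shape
(5, 5)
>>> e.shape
(37, 37, 7)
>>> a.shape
(5, 5)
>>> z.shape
(29, 37, 7)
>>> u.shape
(7, 7)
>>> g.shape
(37, 7)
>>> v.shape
(29,)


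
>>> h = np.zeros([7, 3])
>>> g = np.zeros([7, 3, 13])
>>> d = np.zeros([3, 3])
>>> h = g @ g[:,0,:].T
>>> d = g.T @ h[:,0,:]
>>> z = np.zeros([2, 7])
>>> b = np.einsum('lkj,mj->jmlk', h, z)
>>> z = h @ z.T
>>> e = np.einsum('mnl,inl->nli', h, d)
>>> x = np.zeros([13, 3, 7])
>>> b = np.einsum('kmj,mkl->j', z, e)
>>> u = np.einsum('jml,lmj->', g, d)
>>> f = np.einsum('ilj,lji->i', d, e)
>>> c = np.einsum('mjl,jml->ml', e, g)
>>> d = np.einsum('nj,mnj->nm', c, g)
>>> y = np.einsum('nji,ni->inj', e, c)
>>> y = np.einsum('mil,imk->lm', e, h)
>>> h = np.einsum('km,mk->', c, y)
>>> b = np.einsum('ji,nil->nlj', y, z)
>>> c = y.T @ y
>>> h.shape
()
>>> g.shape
(7, 3, 13)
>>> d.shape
(3, 7)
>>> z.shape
(7, 3, 2)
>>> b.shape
(7, 2, 13)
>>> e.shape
(3, 7, 13)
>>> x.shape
(13, 3, 7)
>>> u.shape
()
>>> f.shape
(13,)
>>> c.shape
(3, 3)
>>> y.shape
(13, 3)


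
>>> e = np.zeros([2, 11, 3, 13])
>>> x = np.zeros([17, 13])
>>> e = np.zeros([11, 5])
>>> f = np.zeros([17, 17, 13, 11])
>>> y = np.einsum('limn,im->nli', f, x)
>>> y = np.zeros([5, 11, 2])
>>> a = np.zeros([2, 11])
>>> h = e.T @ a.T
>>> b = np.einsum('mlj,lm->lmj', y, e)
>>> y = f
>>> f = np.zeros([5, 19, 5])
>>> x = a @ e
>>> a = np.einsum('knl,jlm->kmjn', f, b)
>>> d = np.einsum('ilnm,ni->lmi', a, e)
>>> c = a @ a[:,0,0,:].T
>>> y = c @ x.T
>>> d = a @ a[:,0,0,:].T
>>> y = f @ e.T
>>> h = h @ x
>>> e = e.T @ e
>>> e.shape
(5, 5)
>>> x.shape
(2, 5)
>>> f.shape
(5, 19, 5)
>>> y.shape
(5, 19, 11)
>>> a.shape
(5, 2, 11, 19)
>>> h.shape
(5, 5)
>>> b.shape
(11, 5, 2)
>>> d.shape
(5, 2, 11, 5)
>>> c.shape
(5, 2, 11, 5)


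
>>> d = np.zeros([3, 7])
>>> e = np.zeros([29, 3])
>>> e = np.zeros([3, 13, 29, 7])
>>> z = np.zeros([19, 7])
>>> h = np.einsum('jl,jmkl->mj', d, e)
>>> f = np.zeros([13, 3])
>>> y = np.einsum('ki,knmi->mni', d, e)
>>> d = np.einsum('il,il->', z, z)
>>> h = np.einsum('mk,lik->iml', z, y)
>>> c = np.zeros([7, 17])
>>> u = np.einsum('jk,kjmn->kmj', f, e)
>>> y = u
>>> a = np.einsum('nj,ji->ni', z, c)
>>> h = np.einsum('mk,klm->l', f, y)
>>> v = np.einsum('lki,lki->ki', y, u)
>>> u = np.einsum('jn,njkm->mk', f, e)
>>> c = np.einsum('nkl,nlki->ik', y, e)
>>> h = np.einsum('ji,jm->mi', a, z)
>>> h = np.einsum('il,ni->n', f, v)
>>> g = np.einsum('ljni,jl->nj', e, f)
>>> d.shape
()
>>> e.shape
(3, 13, 29, 7)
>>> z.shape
(19, 7)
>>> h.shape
(29,)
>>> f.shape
(13, 3)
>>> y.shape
(3, 29, 13)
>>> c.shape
(7, 29)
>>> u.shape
(7, 29)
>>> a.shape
(19, 17)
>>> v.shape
(29, 13)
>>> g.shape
(29, 13)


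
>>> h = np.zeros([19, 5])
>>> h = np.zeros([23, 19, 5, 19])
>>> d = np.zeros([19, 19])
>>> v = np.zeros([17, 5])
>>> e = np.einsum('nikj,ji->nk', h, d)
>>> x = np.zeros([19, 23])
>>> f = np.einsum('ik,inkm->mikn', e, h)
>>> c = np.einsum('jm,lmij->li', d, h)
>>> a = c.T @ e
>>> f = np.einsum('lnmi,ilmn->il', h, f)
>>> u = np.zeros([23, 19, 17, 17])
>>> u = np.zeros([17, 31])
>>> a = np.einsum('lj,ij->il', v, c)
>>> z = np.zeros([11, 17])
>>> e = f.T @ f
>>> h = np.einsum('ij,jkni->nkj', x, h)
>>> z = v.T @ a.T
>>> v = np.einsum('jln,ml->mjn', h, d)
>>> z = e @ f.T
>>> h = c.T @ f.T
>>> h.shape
(5, 19)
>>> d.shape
(19, 19)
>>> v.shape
(19, 5, 23)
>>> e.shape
(23, 23)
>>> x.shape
(19, 23)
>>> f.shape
(19, 23)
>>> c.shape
(23, 5)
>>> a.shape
(23, 17)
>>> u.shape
(17, 31)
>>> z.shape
(23, 19)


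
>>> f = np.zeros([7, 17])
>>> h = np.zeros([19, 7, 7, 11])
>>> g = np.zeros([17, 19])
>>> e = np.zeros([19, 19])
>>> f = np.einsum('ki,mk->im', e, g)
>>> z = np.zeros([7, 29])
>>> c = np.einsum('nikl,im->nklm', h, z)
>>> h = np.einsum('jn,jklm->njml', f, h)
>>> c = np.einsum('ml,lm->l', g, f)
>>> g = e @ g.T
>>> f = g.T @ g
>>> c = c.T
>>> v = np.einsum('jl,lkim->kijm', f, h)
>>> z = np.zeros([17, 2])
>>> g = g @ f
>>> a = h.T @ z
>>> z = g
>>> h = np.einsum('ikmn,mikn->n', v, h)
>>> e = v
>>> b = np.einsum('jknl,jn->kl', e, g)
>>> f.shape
(17, 17)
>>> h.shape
(7,)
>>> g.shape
(19, 17)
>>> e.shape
(19, 11, 17, 7)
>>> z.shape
(19, 17)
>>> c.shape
(19,)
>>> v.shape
(19, 11, 17, 7)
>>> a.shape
(7, 11, 19, 2)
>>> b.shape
(11, 7)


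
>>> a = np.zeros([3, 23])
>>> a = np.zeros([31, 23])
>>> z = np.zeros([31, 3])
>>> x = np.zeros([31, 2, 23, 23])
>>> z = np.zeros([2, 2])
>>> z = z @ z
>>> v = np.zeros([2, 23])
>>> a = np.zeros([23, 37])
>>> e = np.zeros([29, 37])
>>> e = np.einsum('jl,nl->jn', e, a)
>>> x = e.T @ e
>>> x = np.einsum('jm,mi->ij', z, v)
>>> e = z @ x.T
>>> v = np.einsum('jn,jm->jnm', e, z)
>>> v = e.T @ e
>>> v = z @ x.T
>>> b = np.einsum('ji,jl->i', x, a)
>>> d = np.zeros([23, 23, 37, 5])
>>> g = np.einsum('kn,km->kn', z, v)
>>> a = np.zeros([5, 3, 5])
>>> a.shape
(5, 3, 5)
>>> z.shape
(2, 2)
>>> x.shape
(23, 2)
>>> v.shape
(2, 23)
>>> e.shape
(2, 23)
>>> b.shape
(2,)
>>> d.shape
(23, 23, 37, 5)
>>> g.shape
(2, 2)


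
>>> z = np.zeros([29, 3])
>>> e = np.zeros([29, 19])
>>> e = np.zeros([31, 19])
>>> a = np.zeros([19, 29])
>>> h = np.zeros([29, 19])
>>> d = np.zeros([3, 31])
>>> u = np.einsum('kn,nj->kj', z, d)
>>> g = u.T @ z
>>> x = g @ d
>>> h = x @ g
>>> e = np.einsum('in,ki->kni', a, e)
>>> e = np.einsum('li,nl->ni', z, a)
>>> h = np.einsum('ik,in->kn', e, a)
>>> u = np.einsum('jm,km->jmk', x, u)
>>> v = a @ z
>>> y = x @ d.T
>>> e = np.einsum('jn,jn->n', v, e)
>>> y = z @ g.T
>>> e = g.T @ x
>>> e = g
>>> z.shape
(29, 3)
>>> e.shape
(31, 3)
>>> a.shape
(19, 29)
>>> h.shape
(3, 29)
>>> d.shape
(3, 31)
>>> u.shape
(31, 31, 29)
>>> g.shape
(31, 3)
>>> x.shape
(31, 31)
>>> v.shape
(19, 3)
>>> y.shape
(29, 31)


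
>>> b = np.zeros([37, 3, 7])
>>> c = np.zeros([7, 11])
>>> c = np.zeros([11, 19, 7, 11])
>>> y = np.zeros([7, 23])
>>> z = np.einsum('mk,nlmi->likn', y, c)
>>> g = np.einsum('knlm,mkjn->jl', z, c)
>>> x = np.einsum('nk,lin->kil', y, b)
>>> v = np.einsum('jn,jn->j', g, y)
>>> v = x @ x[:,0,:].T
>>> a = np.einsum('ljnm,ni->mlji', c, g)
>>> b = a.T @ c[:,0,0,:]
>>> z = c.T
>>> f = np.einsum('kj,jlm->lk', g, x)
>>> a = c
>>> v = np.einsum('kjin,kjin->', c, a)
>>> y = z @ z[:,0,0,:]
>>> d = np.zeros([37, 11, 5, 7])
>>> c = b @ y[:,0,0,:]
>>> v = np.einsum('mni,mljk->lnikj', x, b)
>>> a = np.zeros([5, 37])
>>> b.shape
(23, 19, 11, 11)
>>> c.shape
(23, 19, 11, 11)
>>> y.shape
(11, 7, 19, 11)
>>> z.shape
(11, 7, 19, 11)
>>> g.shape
(7, 23)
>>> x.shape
(23, 3, 37)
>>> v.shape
(19, 3, 37, 11, 11)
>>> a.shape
(5, 37)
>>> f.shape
(3, 7)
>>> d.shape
(37, 11, 5, 7)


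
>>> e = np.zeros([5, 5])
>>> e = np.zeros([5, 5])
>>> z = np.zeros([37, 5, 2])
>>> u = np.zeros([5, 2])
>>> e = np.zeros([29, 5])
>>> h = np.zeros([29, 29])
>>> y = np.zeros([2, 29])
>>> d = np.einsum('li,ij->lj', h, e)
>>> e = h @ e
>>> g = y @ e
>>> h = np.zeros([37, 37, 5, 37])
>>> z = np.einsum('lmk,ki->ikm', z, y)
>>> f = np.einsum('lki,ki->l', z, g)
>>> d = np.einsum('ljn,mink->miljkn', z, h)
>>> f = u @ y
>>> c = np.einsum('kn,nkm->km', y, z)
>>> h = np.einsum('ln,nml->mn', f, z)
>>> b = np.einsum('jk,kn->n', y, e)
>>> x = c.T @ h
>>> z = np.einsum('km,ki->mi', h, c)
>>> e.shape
(29, 5)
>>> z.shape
(29, 5)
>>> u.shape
(5, 2)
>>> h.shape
(2, 29)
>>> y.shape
(2, 29)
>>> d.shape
(37, 37, 29, 2, 37, 5)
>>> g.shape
(2, 5)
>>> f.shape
(5, 29)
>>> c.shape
(2, 5)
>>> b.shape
(5,)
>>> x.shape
(5, 29)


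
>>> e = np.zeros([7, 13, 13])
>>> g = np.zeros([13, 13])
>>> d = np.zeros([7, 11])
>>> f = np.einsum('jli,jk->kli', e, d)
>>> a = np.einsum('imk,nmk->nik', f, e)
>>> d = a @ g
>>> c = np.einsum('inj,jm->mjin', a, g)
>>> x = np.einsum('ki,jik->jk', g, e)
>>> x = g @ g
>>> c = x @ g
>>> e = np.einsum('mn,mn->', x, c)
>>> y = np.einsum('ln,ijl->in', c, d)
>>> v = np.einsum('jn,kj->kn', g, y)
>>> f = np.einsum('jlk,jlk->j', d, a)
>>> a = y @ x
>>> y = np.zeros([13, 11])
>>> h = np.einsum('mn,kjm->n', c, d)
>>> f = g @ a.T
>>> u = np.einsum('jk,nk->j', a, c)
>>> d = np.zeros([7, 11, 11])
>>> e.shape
()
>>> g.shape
(13, 13)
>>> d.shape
(7, 11, 11)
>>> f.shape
(13, 7)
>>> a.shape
(7, 13)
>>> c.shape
(13, 13)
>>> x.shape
(13, 13)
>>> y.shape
(13, 11)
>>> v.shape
(7, 13)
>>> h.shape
(13,)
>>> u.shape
(7,)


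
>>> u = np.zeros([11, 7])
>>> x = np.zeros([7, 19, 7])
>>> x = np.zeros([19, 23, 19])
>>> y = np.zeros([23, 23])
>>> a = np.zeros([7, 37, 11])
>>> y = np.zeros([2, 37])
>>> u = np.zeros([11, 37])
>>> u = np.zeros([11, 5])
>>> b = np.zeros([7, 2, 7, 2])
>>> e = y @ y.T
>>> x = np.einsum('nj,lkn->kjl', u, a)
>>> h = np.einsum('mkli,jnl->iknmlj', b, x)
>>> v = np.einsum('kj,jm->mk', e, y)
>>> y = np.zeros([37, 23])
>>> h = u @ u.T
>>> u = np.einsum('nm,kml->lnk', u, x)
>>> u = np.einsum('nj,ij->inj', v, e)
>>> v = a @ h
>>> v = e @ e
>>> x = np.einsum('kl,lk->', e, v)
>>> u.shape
(2, 37, 2)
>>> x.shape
()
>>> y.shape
(37, 23)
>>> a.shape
(7, 37, 11)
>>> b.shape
(7, 2, 7, 2)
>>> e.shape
(2, 2)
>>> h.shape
(11, 11)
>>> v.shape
(2, 2)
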